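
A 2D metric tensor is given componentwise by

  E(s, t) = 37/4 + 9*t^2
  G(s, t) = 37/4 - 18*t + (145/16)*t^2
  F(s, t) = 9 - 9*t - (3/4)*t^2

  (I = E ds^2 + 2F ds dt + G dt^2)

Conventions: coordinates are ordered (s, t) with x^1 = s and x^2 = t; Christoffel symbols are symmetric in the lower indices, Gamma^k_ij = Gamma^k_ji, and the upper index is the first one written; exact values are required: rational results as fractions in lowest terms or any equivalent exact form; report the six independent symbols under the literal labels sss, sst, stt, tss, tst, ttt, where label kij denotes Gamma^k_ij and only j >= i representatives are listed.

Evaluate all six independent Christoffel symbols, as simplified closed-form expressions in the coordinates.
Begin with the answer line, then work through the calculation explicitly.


Answer: Gamma_sss = (-432*t^3 - 5184*t^2 + 5184*t)/(5184*t^4 - 11232*t^3 + 6373*t^2 - 288*t + 292), Gamma_sst = (5220*t^3 - 10368*t^2 + 5328*t)/(5184*t^4 - 11232*t^3 + 6373*t^2 - 288*t + 292), Gamma_stt = (-435*t^3 + 1296*t^2 - 924*t - 144)/(5184*t^4 - 11232*t^3 + 6373*t^2 - 288*t + 292), Gamma_tss = (-5184*t^3 - 5328*t)/(5184*t^4 - 11232*t^3 + 6373*t^2 - 288*t + 292), Gamma_tst = (432*t^3 + 5184*t^2 - 5184*t)/(5184*t^4 - 11232*t^3 + 6373*t^2 - 288*t + 292), Gamma_ttt = (5148*t^3 - 6480*t^2 + 1045*t - 144)/(5184*t^4 - 11232*t^3 + 6373*t^2 - 288*t + 292)

E = 37/4 + 9*t^2; F = 9 - 9*t - (3/4)*t^2; G = 37/4 - 18*t + (145/16)*t^2
Gamma^k_ij = (1/2) g^{kl} (d_i g_jl + d_j g_il - d_l g_ij), with g^inv = (1/(EG-F^2)) [[G, -F], [-F, E]]
first partials: E_s = 0, E_t = 18*t, F_s = 0, F_t = -9 - (3/2)*t, G_s = 0, G_t = -18 + (145/8)*t
D = EG - F^2 = 73/16 - (9/2)*t + (6373/64)*t^2 - (351/2)*t^3 + 81*t^4
expanded: Gamma^s_ss = (G E_s - 2F F_s + F E_t)/(2D), Gamma^s_st = (G E_t - F G_s)/(2D), Gamma^s_tt = (2G F_t - G G_s - F G_t)/(2D), Gamma^t_ss = (2E F_s - E E_t - F E_s)/(2D), Gamma^t_st = (E G_s - F E_t)/(2D), Gamma^t_tt = (E G_t - 2F F_t + F G_s)/(2D); substitute and cancel common factors


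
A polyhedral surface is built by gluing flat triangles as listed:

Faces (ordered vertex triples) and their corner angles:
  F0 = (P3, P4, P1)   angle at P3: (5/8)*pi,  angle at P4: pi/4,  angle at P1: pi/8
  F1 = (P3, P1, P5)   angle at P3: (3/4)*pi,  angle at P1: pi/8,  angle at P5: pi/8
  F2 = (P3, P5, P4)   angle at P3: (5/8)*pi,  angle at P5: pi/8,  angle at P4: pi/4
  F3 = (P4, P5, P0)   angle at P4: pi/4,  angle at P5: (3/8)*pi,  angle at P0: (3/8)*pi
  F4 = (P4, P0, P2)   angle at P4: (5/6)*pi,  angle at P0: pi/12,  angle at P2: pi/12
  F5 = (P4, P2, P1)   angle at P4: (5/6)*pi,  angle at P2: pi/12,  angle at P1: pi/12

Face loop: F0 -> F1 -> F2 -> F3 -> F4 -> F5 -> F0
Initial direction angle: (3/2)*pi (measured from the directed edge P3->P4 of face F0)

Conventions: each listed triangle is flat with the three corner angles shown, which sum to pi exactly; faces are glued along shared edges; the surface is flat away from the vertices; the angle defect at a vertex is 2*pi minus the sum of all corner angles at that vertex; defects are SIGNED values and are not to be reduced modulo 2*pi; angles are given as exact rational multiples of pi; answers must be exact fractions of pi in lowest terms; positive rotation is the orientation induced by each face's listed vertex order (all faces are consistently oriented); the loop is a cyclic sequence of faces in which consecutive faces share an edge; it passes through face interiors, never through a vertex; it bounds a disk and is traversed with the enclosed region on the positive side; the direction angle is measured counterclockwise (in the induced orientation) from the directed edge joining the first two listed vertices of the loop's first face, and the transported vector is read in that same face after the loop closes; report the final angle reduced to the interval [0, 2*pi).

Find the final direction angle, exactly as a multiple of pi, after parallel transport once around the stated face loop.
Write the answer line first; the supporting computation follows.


Answer: final direction angle = (13/12)*pi

enclosed vertex P3: corner angles sum to 2*pi, defect = 2*pi - 2*pi = 0
enclosed vertex P4: corner angles sum to (29/12)*pi, defect = 2*pi - (29/12)*pi = (-5/12)*pi
summing the enclosed defects onto the initial angle, mod 2*pi in the induced orientation:
final angle = (3/2)*pi - (5/12)*pi = (13/12)*pi (mod 2*pi)


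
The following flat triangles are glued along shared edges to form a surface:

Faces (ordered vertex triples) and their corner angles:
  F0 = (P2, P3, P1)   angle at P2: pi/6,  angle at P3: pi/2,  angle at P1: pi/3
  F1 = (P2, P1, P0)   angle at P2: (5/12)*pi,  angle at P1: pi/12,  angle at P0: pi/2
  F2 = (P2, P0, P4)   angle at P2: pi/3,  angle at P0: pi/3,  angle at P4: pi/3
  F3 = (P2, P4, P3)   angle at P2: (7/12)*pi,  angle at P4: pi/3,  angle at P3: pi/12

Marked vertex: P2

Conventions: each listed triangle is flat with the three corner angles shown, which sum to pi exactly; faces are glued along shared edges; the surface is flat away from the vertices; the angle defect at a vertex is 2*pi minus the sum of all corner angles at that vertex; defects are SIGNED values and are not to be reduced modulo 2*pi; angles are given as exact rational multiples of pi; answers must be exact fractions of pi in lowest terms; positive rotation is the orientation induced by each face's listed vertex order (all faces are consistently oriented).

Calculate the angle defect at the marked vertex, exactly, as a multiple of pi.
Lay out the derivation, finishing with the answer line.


Sum of corner angles at P2: (3/2)*pi
defect = 2*pi - (3/2)*pi

Answer: defect(P2) = pi/2


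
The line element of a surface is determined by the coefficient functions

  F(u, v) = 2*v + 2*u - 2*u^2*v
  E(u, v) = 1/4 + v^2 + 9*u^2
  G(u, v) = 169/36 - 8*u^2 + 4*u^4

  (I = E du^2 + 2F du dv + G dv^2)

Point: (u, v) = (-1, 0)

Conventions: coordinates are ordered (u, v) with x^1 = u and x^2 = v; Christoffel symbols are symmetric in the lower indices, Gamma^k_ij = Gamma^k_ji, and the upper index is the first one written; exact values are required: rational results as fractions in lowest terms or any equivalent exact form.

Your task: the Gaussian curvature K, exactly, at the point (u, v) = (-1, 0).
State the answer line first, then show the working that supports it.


Answer: K = -1872/349

E = 37/4, F = -2, G = 25/36, EG - F^2 = 349/144 at the point
E_u = -18, E_v = 0, F_u = 2, F_v = 0, G_u = 0, G_v = 0
E_vv = 2, F_uv = 4, G_uu = 32
K follows from Brioschi's formula, (det M1 - det M2)/(EG - F^2)^2.
M1 = [[-E_vv/2 + F_uv - G_uu/2, E_u/2, F_u - E_v/2], [F_v - G_u/2, E, F], [G_v/2, F, G]] = [[-13, -9, 2], [0, 37/4, -2], [0, -2, 25/36]]; det M1 = -4537/144
M2 = [[0, E_v/2, G_u/2], [E_v/2, E, F], [G_u/2, F, G]] = [[0, 0, 0], [0, 37/4, -2], [0, -2, 25/36]]; det M2 = 0
det M1 - det M2 = -4537/144; K = -4537/144 / (349/144)^2 = -1872/349


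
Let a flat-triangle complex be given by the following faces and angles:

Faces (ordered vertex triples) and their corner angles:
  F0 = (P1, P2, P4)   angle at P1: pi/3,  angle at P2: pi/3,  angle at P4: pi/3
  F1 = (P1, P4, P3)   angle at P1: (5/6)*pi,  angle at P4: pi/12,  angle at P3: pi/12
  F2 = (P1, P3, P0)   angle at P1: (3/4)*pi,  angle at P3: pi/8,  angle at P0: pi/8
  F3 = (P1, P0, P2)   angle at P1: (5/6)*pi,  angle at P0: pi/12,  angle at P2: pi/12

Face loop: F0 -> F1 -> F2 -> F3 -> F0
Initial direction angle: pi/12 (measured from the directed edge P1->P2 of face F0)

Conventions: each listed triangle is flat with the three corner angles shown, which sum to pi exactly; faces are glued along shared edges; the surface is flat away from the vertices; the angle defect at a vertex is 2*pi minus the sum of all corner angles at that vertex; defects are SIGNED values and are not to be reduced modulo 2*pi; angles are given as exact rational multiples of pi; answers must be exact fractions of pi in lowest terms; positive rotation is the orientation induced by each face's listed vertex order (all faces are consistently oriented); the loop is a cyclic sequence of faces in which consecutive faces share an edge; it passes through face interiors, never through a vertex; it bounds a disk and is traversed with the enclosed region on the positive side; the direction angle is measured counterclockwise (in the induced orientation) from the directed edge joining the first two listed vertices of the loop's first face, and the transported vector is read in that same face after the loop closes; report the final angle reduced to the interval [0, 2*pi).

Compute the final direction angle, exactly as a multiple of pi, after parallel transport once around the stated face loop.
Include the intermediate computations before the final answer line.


enclosed vertex P1: corner angles sum to (11/4)*pi, defect = 2*pi - (11/4)*pi = (-3/4)*pi
the rotation equals the total enclosed defect, so the final angle is initial + defects (mod 2*pi)
final angle = pi/12 - (3/4)*pi = (4/3)*pi (mod 2*pi)

Answer: final direction angle = (4/3)*pi


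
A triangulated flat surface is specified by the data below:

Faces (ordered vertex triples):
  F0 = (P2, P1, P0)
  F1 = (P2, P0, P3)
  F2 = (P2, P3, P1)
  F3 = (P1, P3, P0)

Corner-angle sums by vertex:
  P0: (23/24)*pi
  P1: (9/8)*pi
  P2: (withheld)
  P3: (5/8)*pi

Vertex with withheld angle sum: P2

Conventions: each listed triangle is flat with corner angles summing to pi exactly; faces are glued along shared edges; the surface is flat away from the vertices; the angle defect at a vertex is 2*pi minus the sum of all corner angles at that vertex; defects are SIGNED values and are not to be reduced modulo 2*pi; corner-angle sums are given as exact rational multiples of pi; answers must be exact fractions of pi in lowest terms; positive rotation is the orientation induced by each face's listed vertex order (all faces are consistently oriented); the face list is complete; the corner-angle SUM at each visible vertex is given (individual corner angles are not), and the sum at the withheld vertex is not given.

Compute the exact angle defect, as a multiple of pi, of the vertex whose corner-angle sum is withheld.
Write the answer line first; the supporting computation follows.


Answer: defect(P2) = (17/24)*pi

V = 4, E = 6, F = 4; chi = V - E + F = 2
Gauss-Bonnet: total defect = 2*pi*chi = 4*pi; visible defects sum to (79/24)*pi


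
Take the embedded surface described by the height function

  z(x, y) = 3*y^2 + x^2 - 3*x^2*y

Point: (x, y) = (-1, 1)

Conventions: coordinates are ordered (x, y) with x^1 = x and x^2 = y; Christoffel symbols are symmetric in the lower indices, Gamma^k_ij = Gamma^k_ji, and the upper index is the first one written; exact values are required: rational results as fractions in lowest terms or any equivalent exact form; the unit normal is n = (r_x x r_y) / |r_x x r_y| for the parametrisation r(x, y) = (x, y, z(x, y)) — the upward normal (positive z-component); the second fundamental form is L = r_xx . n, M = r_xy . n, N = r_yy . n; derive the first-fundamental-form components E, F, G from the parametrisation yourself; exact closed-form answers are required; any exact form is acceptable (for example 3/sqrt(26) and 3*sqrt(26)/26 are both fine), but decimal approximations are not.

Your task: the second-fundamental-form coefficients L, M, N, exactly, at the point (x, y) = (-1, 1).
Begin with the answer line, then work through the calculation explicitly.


Answer: L = -2*sqrt(26)/13, M = 3*sqrt(26)/13, N = 3*sqrt(26)/13

z_x = 4, z_y = 3, z_xx = -4, z_xy = 6, z_yy = 6
E = 17, F = 12, G = 10; answer radicand W^2 = 26
unnormalised second-form numerators: l = -4, m = 6, n = 6; L = l/sqrt(26), and similarly M = m/sqrt(W^2), N = n/sqrt(W^2)


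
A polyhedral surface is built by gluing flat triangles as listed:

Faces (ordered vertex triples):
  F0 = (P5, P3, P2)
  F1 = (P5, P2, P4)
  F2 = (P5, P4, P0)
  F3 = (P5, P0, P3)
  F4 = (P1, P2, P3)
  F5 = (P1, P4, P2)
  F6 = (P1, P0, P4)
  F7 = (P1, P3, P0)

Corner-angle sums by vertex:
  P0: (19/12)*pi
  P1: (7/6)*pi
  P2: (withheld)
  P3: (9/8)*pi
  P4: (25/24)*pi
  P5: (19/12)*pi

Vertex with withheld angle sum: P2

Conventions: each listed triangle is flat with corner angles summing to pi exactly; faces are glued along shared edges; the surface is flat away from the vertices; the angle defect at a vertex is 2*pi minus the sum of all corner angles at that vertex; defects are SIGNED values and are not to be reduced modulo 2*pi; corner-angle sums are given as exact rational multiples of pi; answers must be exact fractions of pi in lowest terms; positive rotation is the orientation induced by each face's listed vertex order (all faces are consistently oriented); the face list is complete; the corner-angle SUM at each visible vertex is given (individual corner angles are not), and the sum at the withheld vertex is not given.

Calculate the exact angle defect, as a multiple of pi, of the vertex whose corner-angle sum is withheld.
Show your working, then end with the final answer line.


V = 6, E = 12, F = 8; chi = V - E + F = 2
Gauss-Bonnet: total defect = 2*pi*chi = 4*pi; visible defects sum to (7/2)*pi

Answer: defect(P2) = pi/2


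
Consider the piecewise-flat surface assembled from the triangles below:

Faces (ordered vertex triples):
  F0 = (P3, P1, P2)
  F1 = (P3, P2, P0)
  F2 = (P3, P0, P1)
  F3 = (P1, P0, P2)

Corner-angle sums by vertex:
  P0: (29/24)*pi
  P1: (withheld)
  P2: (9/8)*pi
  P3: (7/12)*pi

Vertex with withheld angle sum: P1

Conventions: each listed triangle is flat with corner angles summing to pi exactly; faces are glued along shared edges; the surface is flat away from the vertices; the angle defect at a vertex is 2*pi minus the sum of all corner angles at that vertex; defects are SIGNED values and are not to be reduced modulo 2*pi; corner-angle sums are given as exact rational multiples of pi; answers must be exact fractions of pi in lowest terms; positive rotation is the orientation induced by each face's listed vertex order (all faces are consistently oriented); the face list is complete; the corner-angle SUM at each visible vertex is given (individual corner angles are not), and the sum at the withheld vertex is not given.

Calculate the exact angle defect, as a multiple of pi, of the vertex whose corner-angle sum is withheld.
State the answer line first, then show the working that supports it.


Answer: defect(P1) = (11/12)*pi

V = 4, E = 6, F = 4; chi = V - E + F = 2
Gauss-Bonnet: total defect = 2*pi*chi = 4*pi; visible defects sum to (37/12)*pi


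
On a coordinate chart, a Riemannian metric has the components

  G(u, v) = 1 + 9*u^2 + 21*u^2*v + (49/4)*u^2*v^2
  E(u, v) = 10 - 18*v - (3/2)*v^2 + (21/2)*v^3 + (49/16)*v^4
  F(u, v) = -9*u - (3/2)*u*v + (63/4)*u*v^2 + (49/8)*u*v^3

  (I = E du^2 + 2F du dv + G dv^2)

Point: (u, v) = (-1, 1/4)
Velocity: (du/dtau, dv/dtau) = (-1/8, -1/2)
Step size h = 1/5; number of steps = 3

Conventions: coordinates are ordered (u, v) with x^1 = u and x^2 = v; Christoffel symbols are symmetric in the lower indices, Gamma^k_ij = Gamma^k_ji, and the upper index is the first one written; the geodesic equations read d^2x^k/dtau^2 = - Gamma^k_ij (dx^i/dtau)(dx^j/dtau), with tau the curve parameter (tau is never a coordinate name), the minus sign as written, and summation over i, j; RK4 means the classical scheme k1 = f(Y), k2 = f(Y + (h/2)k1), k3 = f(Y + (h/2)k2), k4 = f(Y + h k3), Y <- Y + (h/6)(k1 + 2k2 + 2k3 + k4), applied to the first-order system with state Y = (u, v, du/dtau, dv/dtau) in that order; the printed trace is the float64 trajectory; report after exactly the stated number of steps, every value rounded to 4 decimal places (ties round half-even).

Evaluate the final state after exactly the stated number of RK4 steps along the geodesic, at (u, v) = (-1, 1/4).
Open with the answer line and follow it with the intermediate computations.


Answer: u = -1.0855, v = -0.0648, du/dtau = -0.1661, dv/dtau = -0.5516

f(Y) = (du/dtau, dv/dtau, -Gamma^u_ij Y'^i Y'^j, -Gamma^v_ij Y'^i Y'^j) with the Gammas evaluated at the stage position; h = 0.200000; intermediate values shown to 6 dp
step 0: u = -1.0000, v = 0.2500, du/dtau = -0.1250, dv/dtau = -0.5000
step 1:
  k1: at (u, v) = (-1.000000, 0.250000), (du/dtau, dv/dtau) = (-0.125000, -0.500000); Gamma_uuu = 0.000000, Gamma_uuv = -0.402707, Gamma_uvv = 0.363735, Gamma_vuu = 0.000000, Gamma_vuv = -0.728988, Gamma_vvv = 0.658441; k1 = (-0.125000, -0.500000, -0.040595, -0.073487)
  k2: at (u, v) = (-1.012500, 0.200000), (du/dtau, dv/dtau) = (-0.129060, -0.507349); Gamma_uuu = 0.000000, Gamma_uuv = -0.421291, Gamma_uvv = 0.403500, Gamma_vuu = 0.000000, Gamma_vuv = -0.677365, Gamma_vvv = 0.648760; k2 = (-0.129060, -0.507349, -0.048691, -0.078287)
  k3: at (u, v) = (-1.012906, 0.199265), (du/dtau, dv/dtau) = (-0.129869, -0.507829); Gamma_uuu = 0.000000, Gamma_uuv = -0.421398, Gamma_uvv = 0.404046, Gamma_vuu = 0.000000, Gamma_vuv = -0.676549, Gamma_vvv = 0.648690; k3 = (-0.129869, -0.507829, -0.048616, -0.078052)
  k4: at (u, v) = (-1.025974, 0.148434), (du/dtau, dv/dtau) = (-0.134723, -0.515610); Gamma_uuu = 0.000000, Gamma_uuv = -0.434742, Gamma_uvv = 0.443560, Gamma_vuu = 0.000000, Gamma_vuv = -0.623902, Gamma_vvv = 0.636557; k4 = (-0.134723, -0.515610, -0.057524, -0.082553)
  Y <- Y + (h/6)(k1 + 2k2 + 2k3 + k4): u = -1.0259, v = 0.1485, du/dtau = -0.1348, dv/dtau = -0.5156
step 2:
  k1: at (u, v) = (-1.025919, 0.148468), (du/dtau, dv/dtau) = (-0.134758, -0.515624); Gamma_uuu = 0.000000, Gamma_uuv = -0.434759, Gamma_uvv = 0.443539, Gamma_vuu = 0.000000, Gamma_vuv = -0.623944, Gamma_vvv = 0.636545; k1 = (-0.134758, -0.515624, -0.057505, -0.082528)
  k2: at (u, v) = (-1.039395, 0.096905), (du/dtau, dv/dtau) = (-0.140508, -0.523877); Gamma_uuu = 0.000000, Gamma_uuv = -0.443009, Gamma_uvv = 0.482639, Gamma_vuu = 0.000000, Gamma_vuv = -0.570977, Gamma_vvv = 0.622056; k2 = (-0.140508, -0.523877, -0.067240, -0.086663)
  k3: at (u, v) = (-1.039970, 0.096080), (du/dtau, dv/dtau) = (-0.141482, -0.524290); Gamma_uuu = 0.000000, Gamma_uuv = -0.442918, Gamma_uvv = 0.483226, Gamma_vuu = 0.000000, Gamma_vuv = -0.570100, Gamma_vvv = 0.621981; k3 = (-0.141482, -0.524290, -0.067120, -0.086393)
  k4: at (u, v) = (-1.054216, 0.043610), (du/dtau, dv/dtau) = (-0.148182, -0.532903); Gamma_uuu = 0.000000, Gamma_uuv = -0.445971, Gamma_uvv = 0.521951, Gamma_vuu = 0.000000, Gamma_vuv = -0.517198, Gamma_vvv = 0.605314; k4 = (-0.148182, -0.532903, -0.077793, -0.090218)
  Y <- Y + (h/6)(k1 + 2k2 + 2k3 + k4): u = -1.0542, v = 0.0436, du/dtau = -0.1482, dv/dtau = -0.5329
step 3:
  k1: at (u, v) = (-1.054150, 0.043639), (du/dtau, dv/dtau) = (-0.148225, -0.532919); Gamma_uuu = 0.000000, Gamma_uuv = -0.445997, Gamma_uvv = 0.521933, Gamma_vuu = 0.000000, Gamma_vuv = -0.517230, Gamma_vvv = 0.605294; k1 = (-0.148225, -0.532919, -0.077770, -0.090191)
  k2: at (u, v) = (-1.068973, -0.009653), (du/dtau, dv/dtau) = (-0.156002, -0.541938); Gamma_uuu = 0.000000, Gamma_uuv = -0.444149, Gamma_uvv = 0.560222, Gamma_vuu = 0.000000, Gamma_vuv = -0.464973, Gamma_vvv = 0.586489; k2 = (-0.156002, -0.541938, -0.089436, -0.093629)
  k3: at (u, v) = (-1.069750, -0.010555), (du/dtau, dv/dtau) = (-0.157169, -0.542282); Gamma_uuu = 0.000000, Gamma_uuv = -0.443861, Gamma_uvv = 0.560864, Gamma_vuu = 0.000000, Gamma_vuv = -0.464105, Gamma_vvv = 0.586444; k3 = (-0.157169, -0.542282, -0.089273, -0.093344)
  k4: at (u, v) = (-1.085584, -0.064817), (du/dtau, dv/dtau) = (-0.166080, -0.551588); Gamma_uuu = 0.000000, Gamma_uuv = -0.437093, Gamma_uvv = 0.598872, Gamma_vuu = 0.000000, Gamma_vuv = -0.412870, Gamma_vvv = 0.565683; k4 = (-0.166080, -0.551588, -0.102124, -0.096465)
  Y <- Y + (h/6)(k1 + 2k2 + 2k3 + k4): u = -1.0855, v = -0.0648, du/dtau = -0.1661, dv/dtau = -0.5516


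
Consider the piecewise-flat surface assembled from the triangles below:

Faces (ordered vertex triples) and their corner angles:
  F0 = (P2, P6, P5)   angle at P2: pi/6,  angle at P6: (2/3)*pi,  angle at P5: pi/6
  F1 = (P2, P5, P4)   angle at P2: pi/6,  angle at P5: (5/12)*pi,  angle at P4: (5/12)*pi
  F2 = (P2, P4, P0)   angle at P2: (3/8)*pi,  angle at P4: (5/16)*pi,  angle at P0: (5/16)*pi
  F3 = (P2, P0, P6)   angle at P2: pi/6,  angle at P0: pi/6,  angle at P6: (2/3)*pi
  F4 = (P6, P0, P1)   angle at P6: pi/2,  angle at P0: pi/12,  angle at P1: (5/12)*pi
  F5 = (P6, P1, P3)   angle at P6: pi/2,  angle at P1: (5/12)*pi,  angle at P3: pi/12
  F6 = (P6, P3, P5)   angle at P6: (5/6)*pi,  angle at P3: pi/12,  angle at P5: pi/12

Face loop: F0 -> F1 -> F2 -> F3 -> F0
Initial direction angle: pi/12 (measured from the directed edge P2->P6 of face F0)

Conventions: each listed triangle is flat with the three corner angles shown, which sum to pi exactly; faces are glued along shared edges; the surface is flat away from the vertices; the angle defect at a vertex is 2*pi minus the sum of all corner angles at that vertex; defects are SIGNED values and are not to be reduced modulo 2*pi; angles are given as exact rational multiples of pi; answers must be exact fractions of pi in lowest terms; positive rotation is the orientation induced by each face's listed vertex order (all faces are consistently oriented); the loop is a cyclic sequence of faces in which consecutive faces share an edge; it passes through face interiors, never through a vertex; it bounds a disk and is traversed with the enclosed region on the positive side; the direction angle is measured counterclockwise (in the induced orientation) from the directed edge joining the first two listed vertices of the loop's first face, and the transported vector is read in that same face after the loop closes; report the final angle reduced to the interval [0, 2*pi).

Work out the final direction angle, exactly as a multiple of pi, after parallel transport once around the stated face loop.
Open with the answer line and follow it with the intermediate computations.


Answer: final direction angle = (29/24)*pi

enclosed vertex P2: corner angles sum to (7/8)*pi, defect = 2*pi - (7/8)*pi = (9/8)*pi
adding the enclosed defects to the starting angle (mod 2*pi, induced orientation) gives the holonomy
final angle = pi/12 + (9/8)*pi = (29/24)*pi (mod 2*pi)


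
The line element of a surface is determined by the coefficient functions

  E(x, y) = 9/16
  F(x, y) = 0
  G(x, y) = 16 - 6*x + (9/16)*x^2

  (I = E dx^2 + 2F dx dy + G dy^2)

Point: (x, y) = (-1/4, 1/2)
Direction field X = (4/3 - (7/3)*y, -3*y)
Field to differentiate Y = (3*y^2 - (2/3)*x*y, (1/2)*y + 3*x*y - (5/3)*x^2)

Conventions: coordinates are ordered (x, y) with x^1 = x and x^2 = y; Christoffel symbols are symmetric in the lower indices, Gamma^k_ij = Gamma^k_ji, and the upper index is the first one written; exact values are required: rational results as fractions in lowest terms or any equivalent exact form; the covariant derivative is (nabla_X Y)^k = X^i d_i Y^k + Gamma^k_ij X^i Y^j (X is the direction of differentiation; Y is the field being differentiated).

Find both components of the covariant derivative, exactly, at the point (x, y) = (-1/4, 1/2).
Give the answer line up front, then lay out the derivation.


Answer: (nabla_X Y)^x = -3325/1152, (nabla_X Y)^y = 2399/2412

E = 9/16, F = 0, G = 4489/256 at the point
E_x = 0, E_y = 0, F_x = 0, F_y = 0, G_x = -201/32, G_y = 0
EG - F^2 = 40401/4096;  g^inv = (4096/40401) * [[4489/256, 0], [0, 9/16]]
first-kind symbols [ij,l] = (1/2)(d_i g_jl + d_j g_il - d_l g_ij): [xx,x] = E_x/2 = 0, [xx,y] = F_x - E_y/2 = 0, [xy,x] = E_y/2 = 0, [xy,y] = G_x/2 = -201/64, [yy,x] = F_y - G_x/2 = 201/64, [yy,y] = G_y/2 = 0
Gamma^x_ij = (G*[ij,x] - F*[ij,y])/(EG - F^2), Gamma^y_ij = (E*[ij,y] - F*[ij,x])/(EG - F^2)
Gamma_xxx = 0, Gamma_xxy = 0, Gamma_xyy = 67/12, Gamma_yxx = 0, Gamma_yxy = -12/67, Gamma_yyy = 0
X = (1/6, -3/2), Y = (5/6, -11/48) at the point


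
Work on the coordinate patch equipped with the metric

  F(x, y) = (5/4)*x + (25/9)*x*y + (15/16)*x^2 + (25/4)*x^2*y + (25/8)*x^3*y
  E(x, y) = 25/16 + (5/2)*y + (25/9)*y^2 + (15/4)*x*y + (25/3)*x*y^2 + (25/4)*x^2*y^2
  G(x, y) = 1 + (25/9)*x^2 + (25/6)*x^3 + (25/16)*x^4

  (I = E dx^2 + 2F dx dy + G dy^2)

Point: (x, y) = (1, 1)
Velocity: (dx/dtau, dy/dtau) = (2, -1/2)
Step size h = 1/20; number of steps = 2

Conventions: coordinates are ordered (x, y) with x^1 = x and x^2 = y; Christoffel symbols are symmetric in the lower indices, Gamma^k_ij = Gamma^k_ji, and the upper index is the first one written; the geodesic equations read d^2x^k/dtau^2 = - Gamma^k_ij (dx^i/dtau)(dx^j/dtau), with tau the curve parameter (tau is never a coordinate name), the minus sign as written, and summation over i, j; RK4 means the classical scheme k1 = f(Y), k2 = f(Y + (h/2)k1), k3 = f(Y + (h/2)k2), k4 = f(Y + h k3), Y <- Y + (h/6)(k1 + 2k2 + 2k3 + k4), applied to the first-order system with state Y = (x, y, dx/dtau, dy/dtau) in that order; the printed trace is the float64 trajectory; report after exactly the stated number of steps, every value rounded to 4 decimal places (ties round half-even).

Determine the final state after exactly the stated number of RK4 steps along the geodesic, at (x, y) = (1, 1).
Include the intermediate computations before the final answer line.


f(Y) = (dx/dtau, dy/dtau, -Gamma^x_ij Y'^i Y'^j, -Gamma^y_ij Y'^i Y'^j) with the Gammas evaluated at the stage position; h = 0.050000; intermediate values shown to 6 dp
step 0: x = 1.0000, y = 1.0000, dx/dtau = 2.0000, dy/dtau = -0.5000
step 1:
  k1: at (x, y) = (1.000000, 1.000000), (dx/dtau, dy/dtau) = (2.000000, -0.500000); Gamma_xxx = 0.364948, Gamma_xxy = 0.608247, Gamma_xyy = 0.000000, Gamma_yxx = 0.216495, Gamma_yxy = 0.360825, Gamma_yyy = 0.000000; k1 = (2.000000, -0.500000, -0.243299, -0.144330)
  k2: at (x, y) = (1.050000, 0.987500), (dx/dtau, dy/dtau) = (1.993918, -0.503608); Gamma_xxx = 0.345268, Gamma_xxy = 0.600213, Gamma_xyy = 0.000000, Gamma_yxx = 0.216527, Gamma_yxy = 0.376410, Gamma_yyy = 0.000000; k2 = (1.993918, -0.503608, -0.167273, -0.104902)
  k3: at (x, y) = (1.049848, 0.987410), (dx/dtau, dy/dtau) = (1.995818, -0.502623); Gamma_xxx = 0.345297, Gamma_xxy = 0.600265, Gamma_xyy = 0.000000, Gamma_yxx = 0.216533, Gamma_yxy = 0.376422, Gamma_yyy = 0.000000; k3 = (1.995818, -0.502623, -0.171115, -0.107305)
  k4: at (x, y) = (1.099791, 0.974869), (dx/dtau, dy/dtau) = (1.991444, -0.505365); Gamma_xxx = 0.326425, Gamma_xxy = 0.591481, Gamma_xyy = 0.000000, Gamma_yxx = 0.215990, Gamma_yxy = 0.391373, Gamma_yyy = 0.000000; k4 = (1.991444, -0.505365, -0.104013, -0.068823)
  Y <- Y + (h/6)(k1 + 2k2 + 2k3 + k4): x = 1.0998, y = 0.9749, dx/dtau = 1.9915, dy/dtau = -0.5053
step 2:
  k1: at (x, y) = (1.099758, 0.974851), (dx/dtau, dy/dtau) = (1.991466, -0.505313); Gamma_xxx = 0.326432, Gamma_xxy = 0.591492, Gamma_xyy = 0.000000, Gamma_yxx = 0.215991, Gamma_yxy = 0.391375, Gamma_yyy = 0.000000; k1 = (1.991466, -0.505313, -0.104154, -0.068916)
  k2: at (x, y) = (1.149544, 0.962219), (dx/dtau, dy/dtau) = (1.988862, -0.507036); Gamma_xxx = 0.308368, Gamma_xxy = 0.582053, Gamma_xyy = 0.000000, Gamma_yxx = 0.214920, Gamma_yxy = 0.405667, Gamma_yyy = 0.000000; k2 = (1.988862, -0.507036, -0.045861, -0.031963)
  k3: at (x, y) = (1.149479, 0.962176), (dx/dtau, dy/dtau) = (1.990319, -0.506112); Gamma_xxx = 0.308377, Gamma_xxy = 0.582075, Gamma_xyy = 0.000000, Gamma_yxx = 0.214924, Gamma_yxy = 0.405677, Gamma_yyy = 0.000000; k3 = (1.990319, -0.506112, -0.048920, -0.034095)
  k4: at (x, y) = (1.199274, 0.949546), (dx/dtau, dy/dtau) = (1.989020, -0.507018); Gamma_xxx = 0.291075, Gamma_xxy = 0.571988, Gamma_xyy = 0.000000, Gamma_yxx = 0.213361, Gamma_yxy = 0.419272, Gamma_yyy = 0.000000; k4 = (1.989020, -0.507018, 0.002112, 0.001548)
  Y <- Y + (h/6)(k1 + 2k2 + 2k3 + k4): x = 1.1992, y = 0.9495, dx/dtau = 1.9890, dy/dtau = -0.5070

Answer: x = 1.1992, y = 0.9495, dx/dtau = 1.9890, dy/dtau = -0.5070


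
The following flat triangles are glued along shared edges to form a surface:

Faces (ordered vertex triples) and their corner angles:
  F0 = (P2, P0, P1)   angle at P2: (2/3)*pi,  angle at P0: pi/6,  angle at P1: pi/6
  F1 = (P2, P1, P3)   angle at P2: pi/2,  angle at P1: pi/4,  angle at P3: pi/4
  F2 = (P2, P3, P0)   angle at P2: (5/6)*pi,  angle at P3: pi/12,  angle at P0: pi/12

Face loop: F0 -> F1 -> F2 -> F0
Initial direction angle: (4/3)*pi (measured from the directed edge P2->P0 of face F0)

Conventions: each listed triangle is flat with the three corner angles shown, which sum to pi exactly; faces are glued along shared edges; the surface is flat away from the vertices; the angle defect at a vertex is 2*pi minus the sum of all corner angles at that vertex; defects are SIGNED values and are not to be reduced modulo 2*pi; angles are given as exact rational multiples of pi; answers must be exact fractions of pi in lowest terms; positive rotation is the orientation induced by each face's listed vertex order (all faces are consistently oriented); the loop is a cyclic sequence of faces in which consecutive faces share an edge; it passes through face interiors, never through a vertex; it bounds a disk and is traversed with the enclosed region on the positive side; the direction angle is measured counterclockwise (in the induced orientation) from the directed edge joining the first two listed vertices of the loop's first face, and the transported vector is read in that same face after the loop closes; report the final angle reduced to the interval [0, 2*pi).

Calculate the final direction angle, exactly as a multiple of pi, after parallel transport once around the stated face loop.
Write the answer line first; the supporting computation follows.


Answer: final direction angle = (4/3)*pi

enclosed vertex P2: corner angles sum to 2*pi, defect = 2*pi - 2*pi = 0
transport around the loop rotates by the sum of enclosed defects; add to the initial angle mod 2*pi
final angle = (4/3)*pi + 0 = (4/3)*pi (mod 2*pi)


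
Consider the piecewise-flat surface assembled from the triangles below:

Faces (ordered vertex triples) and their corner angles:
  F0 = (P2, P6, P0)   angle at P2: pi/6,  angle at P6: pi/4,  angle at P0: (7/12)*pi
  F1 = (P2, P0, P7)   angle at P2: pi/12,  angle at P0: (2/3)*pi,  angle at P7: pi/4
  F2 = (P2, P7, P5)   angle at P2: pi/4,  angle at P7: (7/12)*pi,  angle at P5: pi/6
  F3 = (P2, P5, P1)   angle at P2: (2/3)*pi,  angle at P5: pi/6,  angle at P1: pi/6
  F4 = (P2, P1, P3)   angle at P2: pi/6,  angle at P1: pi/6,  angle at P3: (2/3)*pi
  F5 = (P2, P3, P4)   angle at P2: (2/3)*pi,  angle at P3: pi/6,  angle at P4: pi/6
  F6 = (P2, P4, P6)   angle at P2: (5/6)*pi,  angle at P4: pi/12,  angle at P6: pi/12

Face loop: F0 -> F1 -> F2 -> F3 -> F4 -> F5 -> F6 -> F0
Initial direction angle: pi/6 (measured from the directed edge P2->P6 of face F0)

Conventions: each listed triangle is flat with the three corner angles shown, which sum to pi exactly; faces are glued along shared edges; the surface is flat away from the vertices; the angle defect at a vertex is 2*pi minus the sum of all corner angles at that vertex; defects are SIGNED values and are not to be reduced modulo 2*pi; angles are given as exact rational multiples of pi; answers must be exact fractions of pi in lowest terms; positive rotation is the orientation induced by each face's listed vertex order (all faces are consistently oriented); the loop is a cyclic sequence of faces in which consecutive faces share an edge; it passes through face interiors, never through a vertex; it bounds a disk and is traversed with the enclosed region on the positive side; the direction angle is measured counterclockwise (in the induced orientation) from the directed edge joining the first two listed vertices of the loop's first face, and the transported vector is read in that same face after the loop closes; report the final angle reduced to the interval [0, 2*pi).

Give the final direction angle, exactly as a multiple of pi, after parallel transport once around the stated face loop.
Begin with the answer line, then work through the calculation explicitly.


Answer: final direction angle = (4/3)*pi

enclosed vertex P2: corner angles sum to (17/6)*pi, defect = 2*pi - (17/6)*pi = (-5/6)*pi
adding the enclosed defects to the starting angle (mod 2*pi, induced orientation) gives the holonomy
final angle = pi/6 - (5/6)*pi = (4/3)*pi (mod 2*pi)


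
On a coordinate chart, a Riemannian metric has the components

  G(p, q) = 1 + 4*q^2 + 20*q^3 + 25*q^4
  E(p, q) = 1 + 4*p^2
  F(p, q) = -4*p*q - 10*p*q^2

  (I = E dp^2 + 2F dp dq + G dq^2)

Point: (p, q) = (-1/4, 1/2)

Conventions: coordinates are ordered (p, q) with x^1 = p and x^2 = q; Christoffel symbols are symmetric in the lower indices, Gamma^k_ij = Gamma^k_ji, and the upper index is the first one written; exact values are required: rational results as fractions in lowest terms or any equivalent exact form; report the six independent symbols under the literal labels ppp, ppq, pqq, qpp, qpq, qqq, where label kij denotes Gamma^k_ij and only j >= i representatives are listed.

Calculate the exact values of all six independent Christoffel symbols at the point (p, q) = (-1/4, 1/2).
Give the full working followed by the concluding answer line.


E = 5/4, F = 9/8, G = 97/16 at the point
E_p = -2, E_q = 0, F_p = -9/2, F_q = 7/2, G_p = 0, G_q = 63/2
EG - F^2 = 101/16;  g^inv = (16/101) * [[97/16, -9/8], [-9/8, 5/4]]
first-kind symbols [ij,l] = (1/2)(d_i g_jl + d_j g_il - d_l g_ij): [pp,p] = E_p/2 = -1, [pp,q] = F_p - E_q/2 = -9/2, [pq,p] = E_q/2 = 0, [pq,q] = G_p/2 = 0, [qq,p] = F_q - G_p/2 = 7/2, [qq,q] = G_q/2 = 63/4
Gamma^p_ij = (G*[ij,p] - F*[ij,q])/(EG - F^2), Gamma^q_ij = (E*[ij,q] - F*[ij,p])/(EG - F^2)

Answer: Gamma_ppp = -16/101, Gamma_ppq = 0, Gamma_pqq = 56/101, Gamma_qpp = -72/101, Gamma_qpq = 0, Gamma_qqq = 252/101


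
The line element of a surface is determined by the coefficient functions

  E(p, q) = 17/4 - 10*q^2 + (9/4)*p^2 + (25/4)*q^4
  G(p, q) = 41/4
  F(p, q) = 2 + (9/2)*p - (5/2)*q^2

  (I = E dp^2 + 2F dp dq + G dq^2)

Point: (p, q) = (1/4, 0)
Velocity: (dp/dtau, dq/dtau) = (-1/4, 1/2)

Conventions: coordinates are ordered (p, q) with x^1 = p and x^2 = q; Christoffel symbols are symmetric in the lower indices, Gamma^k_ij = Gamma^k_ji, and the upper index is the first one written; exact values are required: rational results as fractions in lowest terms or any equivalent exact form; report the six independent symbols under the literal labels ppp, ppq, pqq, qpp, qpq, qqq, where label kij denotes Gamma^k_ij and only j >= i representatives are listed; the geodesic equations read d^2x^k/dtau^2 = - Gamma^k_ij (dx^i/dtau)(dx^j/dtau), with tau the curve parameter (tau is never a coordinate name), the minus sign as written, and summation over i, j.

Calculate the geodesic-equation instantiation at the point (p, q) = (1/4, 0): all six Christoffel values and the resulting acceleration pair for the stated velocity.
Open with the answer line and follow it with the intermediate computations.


Answer: Gamma_ppp = -708/3007, Gamma_ppq = 0, Gamma_pqq = 0, Gamma_qpp = 1536/3007, Gamma_qpq = 0, Gamma_qqq = 0; accelerations (d^2p/dtau^2, d^2q/dtau^2) = (177/12028, -96/3007)

E = 281/64, F = 25/8, G = 41/4 at the point
E_p = 9/8, E_q = 0, F_p = 9/2, F_q = 0, G_p = 0, G_q = 0
EG - F^2 = 9021/256;  g^inv = (256/9021) * [[41/4, -25/8], [-25/8, 281/64]]
first-kind symbols [ij,l] = (1/2)(d_i g_jl + d_j g_il - d_l g_ij): [pp,p] = E_p/2 = 9/16, [pp,q] = F_p - E_q/2 = 9/2, [pq,p] = E_q/2 = 0, [pq,q] = G_p/2 = 0, [qq,p] = F_q - G_p/2 = 0, [qq,q] = G_q/2 = 0
Gamma^p_ij = (G*[ij,p] - F*[ij,q])/(EG - F^2), Gamma^q_ij = (E*[ij,q] - F*[ij,p])/(EG - F^2)
Gamma_ppp = -708/3007, Gamma_ppq = 0, Gamma_pqq = 0, Gamma_qpp = 1536/3007, Gamma_qpq = 0, Gamma_qqq = 0
d^2p/dtau^2 = -(Gamma_ppp*(-1/4)^2 + 2*Gamma_ppq*(-1/4)*(1/2) + Gamma_pqq*(1/2)^2) = 177/12028
d^2q/dtau^2 = -(Gamma_qpp*(-1/4)^2 + 2*Gamma_qpq*(-1/4)*(1/2) + Gamma_qqq*(1/2)^2) = -96/3007


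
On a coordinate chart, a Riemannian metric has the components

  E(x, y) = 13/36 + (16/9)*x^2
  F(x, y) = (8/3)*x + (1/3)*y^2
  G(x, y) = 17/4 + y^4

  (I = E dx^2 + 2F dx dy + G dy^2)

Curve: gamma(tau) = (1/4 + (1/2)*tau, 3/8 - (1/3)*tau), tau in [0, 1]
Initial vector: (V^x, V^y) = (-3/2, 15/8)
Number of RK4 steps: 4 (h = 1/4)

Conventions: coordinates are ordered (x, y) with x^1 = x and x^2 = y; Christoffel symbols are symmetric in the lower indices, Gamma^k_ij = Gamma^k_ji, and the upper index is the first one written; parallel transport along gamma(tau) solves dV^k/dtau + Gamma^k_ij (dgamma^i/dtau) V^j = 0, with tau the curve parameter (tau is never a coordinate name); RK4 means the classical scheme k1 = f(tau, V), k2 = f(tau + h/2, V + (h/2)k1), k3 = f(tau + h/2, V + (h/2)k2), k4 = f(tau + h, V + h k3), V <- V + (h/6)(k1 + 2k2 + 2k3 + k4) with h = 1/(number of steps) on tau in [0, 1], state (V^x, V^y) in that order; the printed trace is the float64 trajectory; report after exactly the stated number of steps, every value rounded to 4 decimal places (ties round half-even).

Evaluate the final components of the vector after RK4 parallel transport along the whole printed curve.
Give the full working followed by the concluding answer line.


gamma'(tau) = (1/2, -1/3); f(tau, V)^k = -Gamma^k_ij(gamma(tau)) gamma'^i(tau) V^j; h = 1/4; intermediate values shown to 6 dp
curve data and Christoffel symbols at the stage parameters:
  tau = 0.000000: gamma = (0.250000, 0.375000), gamma' = (0.500000, -0.333333); Gamma_xxx = -0.003384, Gamma_xxy = 0.000000, Gamma_xyy = 0.658324, Gamma_yxx = 0.625110, Gamma_yxy = 0.000000, Gamma_yyy = -0.085314
  tau = 0.125000: gamma = (0.312500, 0.333333), gamma' = (0.500000, -0.333333); Gamma_xxx = 0.030876, Gamma_xxy = 0.000000, Gamma_xyy = 0.580114, Gamma_yxx = 0.619329, Gamma_yxy = 0.000000, Gamma_yyy = -0.101080
  tau = 0.250000: gamma = (0.375000, 0.291667), gamma' = (0.500000, -0.333333); Gamma_xxx = 0.062089, Gamma_xxy = 0.000000, Gamma_xyy = 0.503045, Gamma_yxx = 0.611386, Gamma_yxy = 0.000000, Gamma_yyy = -0.109857
  tau = 0.375000: gamma = (0.437500, 0.250000), gamma' = (0.500000, -0.333333); Gamma_xxx = 0.090199, Gamma_xxy = 0.000000, Gamma_xyy = 0.426998, Gamma_yxx = 0.601695, Gamma_yxy = 0.000000, Gamma_yyy = -0.111852
  tau = 0.500000: gamma = (0.500000, 0.208333), gamma' = (0.500000, -0.333333); Gamma_xxx = 0.115206, Gamma_xxy = 0.000000, Gamma_xyy = 0.351970, Gamma_yxx = 0.590654, Gamma_yxy = 0.000000, Gamma_yyy = -0.107317
  tau = 0.625000: gamma = (0.562500, 0.166667), gamma' = (0.500000, -0.333333); Gamma_xxx = 0.137168, Gamma_xxy = 0.000000, Gamma_xyy = 0.278082, Gamma_yxx = 0.578635, Gamma_yxy = 0.000000, Gamma_yyy = -0.096556
  tau = 0.750000: gamma = (0.625000, 0.125000), gamma' = (0.500000, -0.333333); Gamma_xxx = 0.156197, Gamma_xxy = 0.000000, Gamma_xyy = 0.205567, Gamma_yxx = 0.565973, Gamma_yxy = 0.000000, Gamma_yyy = -0.079943
  tau = 0.875000: gamma = (0.687500, 0.083333), gamma' = (0.500000, -0.333333); Gamma_xxx = 0.172454, Gamma_xxy = 0.000000, Gamma_xyy = 0.134759, Gamma_yxx = 0.552959, Gamma_yxy = 0.000000, Gamma_yyy = -0.057932
  tau = 1.000000: gamma = (0.750000, 0.041667), gamma' = (0.500000, -0.333333); Gamma_xxx = 0.186149, Gamma_xxy = 0.000000, Gamma_xyy = 0.066071, Gamma_yxx = 0.539826, Gamma_yxy = 0.000000, Gamma_yyy = -0.031067
step 0: V^x = -1.5000, V^y = 1.8750
step 1: k1 = (0.408915, 0.415511), k2 = (0.394983, 0.383743), k3 = (0.394242, 0.384416), k4 = (0.374025, 0.356231); V <- V + (h/6)(k1 + 2k2 + 2k3 + k4): V^x = -1.4016, V^y = 1.9712
step 2: k1 = (0.374041, 0.356280), k2 = (0.348004, 0.332451), k3 = (0.347726, 0.333541), k4 = (0.316777, 0.314763); V <- V + (h/6)(k1 + 2k2 + 2k3 + k4): V^x = -1.3148, V^y = 2.0546
step 3: k1 = (0.316795, 0.314811), k2 = (0.281561, 0.301556), k3 = (0.281709, 0.302883), k4 = (0.243164, 0.295386); V <- V + (h/6)(k1 + 2k2 + 2k3 + k4): V^x = -1.2446, V^y = 2.1304
step 4: k1 = (0.243181, 0.295428), k2 = (0.202052, 0.293843), k3 = (0.202486, 0.295268), k4 = (0.159672, 0.299437); V <- V + (h/6)(k1 + 2k2 + 2k3 + k4): V^x = -1.1941, V^y = 2.2043

Answer: V^x = -1.1941, V^y = 2.2043


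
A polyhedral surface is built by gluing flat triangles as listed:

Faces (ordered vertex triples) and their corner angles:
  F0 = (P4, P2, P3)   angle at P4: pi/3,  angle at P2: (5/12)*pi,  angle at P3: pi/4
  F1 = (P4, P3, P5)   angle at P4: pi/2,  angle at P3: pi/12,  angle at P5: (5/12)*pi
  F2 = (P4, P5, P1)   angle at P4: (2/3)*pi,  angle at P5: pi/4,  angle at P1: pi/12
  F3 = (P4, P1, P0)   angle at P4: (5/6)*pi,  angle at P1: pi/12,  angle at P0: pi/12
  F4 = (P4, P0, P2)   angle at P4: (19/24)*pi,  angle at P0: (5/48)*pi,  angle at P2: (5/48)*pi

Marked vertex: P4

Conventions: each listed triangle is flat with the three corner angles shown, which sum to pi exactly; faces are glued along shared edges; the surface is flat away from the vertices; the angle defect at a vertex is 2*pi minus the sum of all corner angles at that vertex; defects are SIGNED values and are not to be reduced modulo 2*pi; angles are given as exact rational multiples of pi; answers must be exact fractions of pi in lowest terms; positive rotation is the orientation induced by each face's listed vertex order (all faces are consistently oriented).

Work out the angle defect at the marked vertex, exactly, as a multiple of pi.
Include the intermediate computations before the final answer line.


Sum of corner angles at P4: (25/8)*pi
defect = 2*pi - (25/8)*pi

Answer: defect(P4) = (-9/8)*pi
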